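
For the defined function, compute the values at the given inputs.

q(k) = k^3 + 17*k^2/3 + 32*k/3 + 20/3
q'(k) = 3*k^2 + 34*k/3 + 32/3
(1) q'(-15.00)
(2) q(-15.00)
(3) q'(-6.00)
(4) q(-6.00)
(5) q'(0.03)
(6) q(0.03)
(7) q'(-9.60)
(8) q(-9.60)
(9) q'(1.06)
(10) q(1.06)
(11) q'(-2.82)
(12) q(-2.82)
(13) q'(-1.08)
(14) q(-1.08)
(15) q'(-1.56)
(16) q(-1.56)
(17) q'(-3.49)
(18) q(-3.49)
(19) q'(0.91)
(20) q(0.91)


(1) = 515.67
(2) = -2253.33
(3) = 50.67
(4) = -69.33
(5) = 11.01
(6) = 6.99
(7) = 178.35
(8) = -458.23
(9) = 26.05
(10) = 25.53
(11) = 2.56
(12) = -0.78
(13) = 1.93
(14) = 0.50
(15) = 0.29
(16) = 0.02
(17) = 7.65
(18) = -4.05
(19) = 23.46
(20) = 21.82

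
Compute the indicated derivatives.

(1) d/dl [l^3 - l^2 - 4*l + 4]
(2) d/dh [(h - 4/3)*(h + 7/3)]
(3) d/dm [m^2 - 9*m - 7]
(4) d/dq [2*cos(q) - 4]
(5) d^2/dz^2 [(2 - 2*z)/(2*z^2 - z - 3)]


(1) = 3*l^2 - 2*l - 4
(2) = 2*h + 1
(3) = 2*m - 9
(4) = -2*sin(q)
(5) = 4*((z - 1)*(4*z - 1)^2 + 3*(2*z - 1)*(-2*z^2 + z + 3))/(-2*z^2 + z + 3)^3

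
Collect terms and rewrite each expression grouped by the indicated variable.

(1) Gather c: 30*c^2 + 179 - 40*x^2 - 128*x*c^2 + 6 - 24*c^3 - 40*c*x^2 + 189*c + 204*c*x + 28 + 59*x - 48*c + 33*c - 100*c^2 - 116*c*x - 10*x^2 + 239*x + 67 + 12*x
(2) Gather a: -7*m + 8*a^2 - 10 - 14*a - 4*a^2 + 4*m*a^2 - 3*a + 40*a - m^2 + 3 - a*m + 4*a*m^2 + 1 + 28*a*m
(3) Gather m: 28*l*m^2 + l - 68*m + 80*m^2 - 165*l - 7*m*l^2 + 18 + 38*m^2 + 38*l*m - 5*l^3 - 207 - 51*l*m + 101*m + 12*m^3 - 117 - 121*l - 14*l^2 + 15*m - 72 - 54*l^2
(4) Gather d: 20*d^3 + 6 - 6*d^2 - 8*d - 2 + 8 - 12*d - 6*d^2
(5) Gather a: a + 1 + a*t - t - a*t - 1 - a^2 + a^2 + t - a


(1) = -24*c^3 + c^2*(-128*x - 70) + c*(-40*x^2 + 88*x + 174) - 50*x^2 + 310*x + 280
(2) = a^2*(4*m + 4) + a*(4*m^2 + 27*m + 23) - m^2 - 7*m - 6
(3) = -5*l^3 - 68*l^2 - 285*l + 12*m^3 + m^2*(28*l + 118) + m*(-7*l^2 - 13*l + 48) - 378
(4) = 20*d^3 - 12*d^2 - 20*d + 12
(5) = 0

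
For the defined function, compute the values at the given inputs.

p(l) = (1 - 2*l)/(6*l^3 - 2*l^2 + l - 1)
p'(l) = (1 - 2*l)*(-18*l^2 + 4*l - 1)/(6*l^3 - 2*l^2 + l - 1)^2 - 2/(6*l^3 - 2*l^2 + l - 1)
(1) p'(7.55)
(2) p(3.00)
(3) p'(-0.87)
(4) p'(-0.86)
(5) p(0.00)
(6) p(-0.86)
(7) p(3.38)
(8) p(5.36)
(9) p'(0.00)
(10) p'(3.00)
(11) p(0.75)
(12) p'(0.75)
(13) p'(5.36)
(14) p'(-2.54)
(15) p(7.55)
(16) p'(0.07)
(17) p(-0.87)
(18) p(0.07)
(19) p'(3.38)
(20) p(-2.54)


(1) = 0.00
(2) = -0.03
(3) = -0.65
(4) = -0.66
(5) = -1.00
(6) = -0.38
(7) = -0.03
(8) = -0.01
(9) = 1.00
(10) = 0.02
(11) = -0.43
(12) = 1.31
(13) = 0.00
(14) = -0.04
(15) = -0.01
(16) = 1.34
(17) = -0.37
(18) = -0.92
(19) = 0.02
(20) = -0.05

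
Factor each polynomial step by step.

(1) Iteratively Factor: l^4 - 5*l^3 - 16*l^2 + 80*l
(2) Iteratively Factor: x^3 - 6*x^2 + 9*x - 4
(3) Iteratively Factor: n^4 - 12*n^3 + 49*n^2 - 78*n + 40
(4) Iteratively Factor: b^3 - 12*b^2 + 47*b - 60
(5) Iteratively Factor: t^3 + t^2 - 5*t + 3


(1) = (l - 4)*(l^3 - l^2 - 20*l) = l*(l - 4)*(l^2 - l - 20) = l*(l - 5)*(l - 4)*(l + 4)
(2) = (x - 4)*(x^2 - 2*x + 1) = (x - 4)*(x - 1)*(x - 1)
(3) = (n - 1)*(n^3 - 11*n^2 + 38*n - 40) = (n - 2)*(n - 1)*(n^2 - 9*n + 20) = (n - 4)*(n - 2)*(n - 1)*(n - 5)
(4) = (b - 5)*(b^2 - 7*b + 12) = (b - 5)*(b - 3)*(b - 4)
(5) = (t - 1)*(t^2 + 2*t - 3) = (t - 1)*(t + 3)*(t - 1)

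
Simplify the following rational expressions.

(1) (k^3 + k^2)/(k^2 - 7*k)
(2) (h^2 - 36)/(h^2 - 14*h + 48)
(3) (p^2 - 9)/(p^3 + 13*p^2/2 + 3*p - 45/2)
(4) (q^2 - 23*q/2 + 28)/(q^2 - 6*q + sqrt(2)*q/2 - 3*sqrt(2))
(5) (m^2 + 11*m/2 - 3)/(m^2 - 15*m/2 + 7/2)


(1) = (k^2 + k)/(k - 7)
(2) = (h + 6)/(h - 8)
(3) = (2*p - 6)/(2*p^2 + 7*p - 15)
(4) = (4*q^2 - 46*q + 112)/(4*q^2 + q*(-24 + 2*sqrt(2)) - 12*sqrt(2))
(5) = (m + 6)/(m - 7)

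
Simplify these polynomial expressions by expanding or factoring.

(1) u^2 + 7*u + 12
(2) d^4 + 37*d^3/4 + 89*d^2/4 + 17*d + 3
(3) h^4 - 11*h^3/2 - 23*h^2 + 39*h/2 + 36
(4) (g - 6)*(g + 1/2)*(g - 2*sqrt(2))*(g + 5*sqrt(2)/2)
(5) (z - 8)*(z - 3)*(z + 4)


(1) = (u + 3)*(u + 4)
(2) = (d + 1/4)*(d + 1)*(d + 2)*(d + 6)
(3) = (h - 8)*(h - 3/2)*(h + 1)*(h + 3)
(4) = g^4 - 11*g^3/2 + sqrt(2)*g^3/2 - 13*g^2 - 11*sqrt(2)*g^2/4 - 3*sqrt(2)*g/2 + 55*g + 30
(5) = z^3 - 7*z^2 - 20*z + 96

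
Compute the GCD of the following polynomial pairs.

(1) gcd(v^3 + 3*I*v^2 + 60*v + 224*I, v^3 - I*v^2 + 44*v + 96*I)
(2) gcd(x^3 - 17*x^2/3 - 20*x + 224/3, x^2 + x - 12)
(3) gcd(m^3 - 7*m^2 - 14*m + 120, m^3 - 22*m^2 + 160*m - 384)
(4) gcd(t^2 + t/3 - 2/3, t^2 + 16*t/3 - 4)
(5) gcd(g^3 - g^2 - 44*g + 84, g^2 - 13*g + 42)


(1) = v^2 - 4*I*v + 32
(2) = x + 4
(3) = m - 6
(4) = t - 2/3
(5) = g - 6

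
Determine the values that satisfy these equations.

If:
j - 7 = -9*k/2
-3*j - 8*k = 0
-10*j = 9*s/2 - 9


Then:
j = -112/11
k = 42/11
s = 2438/99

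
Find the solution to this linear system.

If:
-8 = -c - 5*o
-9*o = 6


Then:
c = 34/3
o = -2/3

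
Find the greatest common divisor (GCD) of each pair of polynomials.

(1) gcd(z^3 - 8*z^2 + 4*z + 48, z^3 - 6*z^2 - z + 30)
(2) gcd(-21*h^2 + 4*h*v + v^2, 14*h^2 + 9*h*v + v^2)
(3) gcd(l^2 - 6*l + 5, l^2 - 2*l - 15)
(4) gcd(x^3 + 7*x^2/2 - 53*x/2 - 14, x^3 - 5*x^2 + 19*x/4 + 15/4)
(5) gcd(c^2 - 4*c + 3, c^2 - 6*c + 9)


(1) = z + 2
(2) = gcd((-3*h + v)*(7*h + v), (2*h + v)*(7*h + v)) = 7*h + v
(3) = l - 5
(4) = gcd((x - 4)*(x + 1/2)*(x + 7), (x - 3)*(x - 5/2)*(x + 1/2)) = x + 1/2
(5) = gcd((c - 3)*(c - 1), (c - 3)^2) = c - 3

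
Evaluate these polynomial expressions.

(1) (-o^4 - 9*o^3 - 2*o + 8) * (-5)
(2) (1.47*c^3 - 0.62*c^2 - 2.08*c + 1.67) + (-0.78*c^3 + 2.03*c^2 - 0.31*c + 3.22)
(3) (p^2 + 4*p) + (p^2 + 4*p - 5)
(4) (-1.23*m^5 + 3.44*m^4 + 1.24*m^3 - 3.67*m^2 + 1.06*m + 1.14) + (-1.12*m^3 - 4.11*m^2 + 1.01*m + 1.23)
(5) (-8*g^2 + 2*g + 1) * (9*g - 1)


(1) = 5*o^4 + 45*o^3 + 10*o - 40
(2) = 0.69*c^3 + 1.41*c^2 - 2.39*c + 4.89
(3) = 2*p^2 + 8*p - 5
(4) = -1.23*m^5 + 3.44*m^4 + 0.12*m^3 - 7.78*m^2 + 2.07*m + 2.37
(5) = -72*g^3 + 26*g^2 + 7*g - 1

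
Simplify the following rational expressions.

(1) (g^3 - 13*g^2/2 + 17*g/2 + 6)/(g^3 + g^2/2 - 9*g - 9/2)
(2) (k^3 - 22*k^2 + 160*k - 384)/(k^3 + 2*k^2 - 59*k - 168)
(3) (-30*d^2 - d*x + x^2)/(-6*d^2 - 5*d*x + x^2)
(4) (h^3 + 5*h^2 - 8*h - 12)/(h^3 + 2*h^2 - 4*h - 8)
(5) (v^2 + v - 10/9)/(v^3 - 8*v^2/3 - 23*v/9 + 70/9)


(1) = (g - 4)/(g + 3)
(2) = (k^2 - 14*k + 48)/(k^2 + 10*k + 21)
(3) = (5*d + x)/(d + x)
(4) = (h^2 + 7*h + 6)/(h^2 + 4*h + 4)
(5) = (3*v - 2)/(3*v^2 - 13*v + 14)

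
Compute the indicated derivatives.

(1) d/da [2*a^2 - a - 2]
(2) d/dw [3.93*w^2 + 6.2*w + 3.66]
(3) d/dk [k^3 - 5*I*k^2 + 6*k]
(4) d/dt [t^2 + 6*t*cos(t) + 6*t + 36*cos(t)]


(1) = 4*a - 1
(2) = 7.86*w + 6.2
(3) = 3*k^2 - 10*I*k + 6
(4) = -6*t*sin(t) + 2*t - 36*sin(t) + 6*cos(t) + 6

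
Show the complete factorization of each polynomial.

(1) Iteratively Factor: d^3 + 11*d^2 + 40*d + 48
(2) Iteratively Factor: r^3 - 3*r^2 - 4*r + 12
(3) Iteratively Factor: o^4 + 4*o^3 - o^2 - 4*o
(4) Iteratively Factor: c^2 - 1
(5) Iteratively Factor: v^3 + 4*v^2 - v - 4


(1) = (d + 3)*(d^2 + 8*d + 16) = (d + 3)*(d + 4)*(d + 4)
(2) = (r - 2)*(r^2 - r - 6) = (r - 3)*(r - 2)*(r + 2)
(3) = (o + 1)*(o^3 + 3*o^2 - 4*o) = (o + 1)*(o + 4)*(o^2 - o) = o*(o + 1)*(o + 4)*(o - 1)
(4) = (c - 1)*(c + 1)
(5) = (v + 4)*(v^2 - 1) = (v - 1)*(v + 4)*(v + 1)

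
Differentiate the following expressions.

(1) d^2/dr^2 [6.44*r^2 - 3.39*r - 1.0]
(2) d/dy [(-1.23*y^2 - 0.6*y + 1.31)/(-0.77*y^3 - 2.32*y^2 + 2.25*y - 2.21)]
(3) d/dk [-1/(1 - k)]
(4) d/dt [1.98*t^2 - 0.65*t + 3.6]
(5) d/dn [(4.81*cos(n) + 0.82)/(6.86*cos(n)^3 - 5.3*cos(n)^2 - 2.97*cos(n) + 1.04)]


(1) = 12.8800000000000
(2) = (-0.9471*y^4 - 0.924*y^3 - 1.1334*y^2 + 11.515*y - 1.6215)/(0.5929*y^6 + 3.5728*y^5 + 1.9174*y^4 - 7.0366*y^3 + 15.3169*y^2 - 9.945*y + 4.8841)
(3) = -1/(k - 1)^2
(4) = 3.96*t - 0.65
(5) = (65.9932*cos(n)^3 - 8.6174*cos(n)^2 - 8.692*cos(n) - 7.4378)*sin(n)/(47.0596*cos(n)^6 - 72.716*cos(n)^5 - 12.6584*cos(n)^4 + 45.7508*cos(n)^3 - 2.2031*cos(n)^2 - 6.1776*cos(n) + 1.0816)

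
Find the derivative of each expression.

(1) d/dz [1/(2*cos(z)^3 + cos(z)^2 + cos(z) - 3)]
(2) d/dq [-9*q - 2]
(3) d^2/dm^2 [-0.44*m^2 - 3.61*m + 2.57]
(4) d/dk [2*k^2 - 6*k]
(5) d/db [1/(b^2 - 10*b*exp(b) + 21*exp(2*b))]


(1) = (6*cos(z)^2 + 2*cos(z) + 1)*sin(z)/(2*cos(z)^3 + cos(z)^2 + cos(z) - 3)^2
(2) = -9
(3) = -0.880000000000000
(4) = 4*k - 6
(5) = 2*(5*b*exp(b) - b - 21*exp(2*b) + 5*exp(b))/(b^2 - 10*b*exp(b) + 21*exp(2*b))^2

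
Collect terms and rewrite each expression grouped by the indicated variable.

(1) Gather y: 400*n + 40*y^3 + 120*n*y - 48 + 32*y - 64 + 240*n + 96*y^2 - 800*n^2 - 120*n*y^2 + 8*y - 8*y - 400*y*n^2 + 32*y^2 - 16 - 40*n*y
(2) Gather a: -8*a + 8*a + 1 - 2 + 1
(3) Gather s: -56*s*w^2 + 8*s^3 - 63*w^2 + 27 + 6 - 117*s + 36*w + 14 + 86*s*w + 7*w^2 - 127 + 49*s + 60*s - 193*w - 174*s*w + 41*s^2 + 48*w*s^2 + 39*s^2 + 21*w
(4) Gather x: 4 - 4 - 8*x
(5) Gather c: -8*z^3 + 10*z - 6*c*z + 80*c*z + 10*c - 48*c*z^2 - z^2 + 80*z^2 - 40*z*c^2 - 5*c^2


(1) = -800*n^2 + 640*n + 40*y^3 + y^2*(128 - 120*n) + y*(-400*n^2 + 80*n + 32) - 128
(2) = 0
(3) = 8*s^3 + s^2*(48*w + 80) + s*(-56*w^2 - 88*w - 8) - 56*w^2 - 136*w - 80
(4) = -8*x
(5) = c^2*(-40*z - 5) + c*(-48*z^2 + 74*z + 10) - 8*z^3 + 79*z^2 + 10*z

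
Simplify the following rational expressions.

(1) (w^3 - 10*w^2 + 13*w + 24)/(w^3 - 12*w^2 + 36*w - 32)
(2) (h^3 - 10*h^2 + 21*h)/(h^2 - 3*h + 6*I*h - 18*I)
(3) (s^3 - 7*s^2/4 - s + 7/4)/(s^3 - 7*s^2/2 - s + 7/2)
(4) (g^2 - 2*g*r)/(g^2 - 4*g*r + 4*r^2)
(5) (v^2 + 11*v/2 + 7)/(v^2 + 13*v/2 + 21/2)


(1) = (w^2 - 2*w - 3)/(w^2 - 4*w + 4)
(2) = (h^2 - 7*h)/(h + 6*I)
(3) = (4*s - 7)/(4*s - 14)
(4) = -g/(-g + 2*r)
(5) = (v + 2)/(v + 3)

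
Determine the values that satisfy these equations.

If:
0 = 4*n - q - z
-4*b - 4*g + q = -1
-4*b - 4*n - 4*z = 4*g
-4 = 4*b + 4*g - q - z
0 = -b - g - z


Then:
No Solution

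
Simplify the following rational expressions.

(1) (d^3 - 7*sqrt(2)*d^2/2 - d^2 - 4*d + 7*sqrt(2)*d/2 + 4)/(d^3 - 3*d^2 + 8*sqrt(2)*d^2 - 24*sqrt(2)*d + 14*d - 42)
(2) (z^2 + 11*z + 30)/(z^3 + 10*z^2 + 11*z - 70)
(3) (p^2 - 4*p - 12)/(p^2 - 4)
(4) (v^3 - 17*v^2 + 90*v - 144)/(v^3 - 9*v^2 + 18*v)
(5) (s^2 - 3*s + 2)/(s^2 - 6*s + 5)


(1) = (2*d^3 + d^2*(-7*sqrt(2) - 2) + d*(-8 + 7*sqrt(2)) + 8)/(2*d^3 + d^2*(-6 + 16*sqrt(2)) + d*(28 - 48*sqrt(2)) - 84)
(2) = (z + 6)/(z^2 + 5*z - 14)
(3) = (p - 6)/(p - 2)
(4) = (v - 8)/v
(5) = (s - 2)/(s - 5)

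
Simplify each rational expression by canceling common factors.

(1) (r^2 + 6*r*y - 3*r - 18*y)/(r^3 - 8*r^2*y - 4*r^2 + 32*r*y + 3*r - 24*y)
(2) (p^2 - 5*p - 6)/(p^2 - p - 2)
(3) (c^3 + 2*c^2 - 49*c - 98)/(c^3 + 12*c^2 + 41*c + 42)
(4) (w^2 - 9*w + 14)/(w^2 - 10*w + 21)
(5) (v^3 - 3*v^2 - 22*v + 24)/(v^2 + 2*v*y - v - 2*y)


(1) = (-r - 6*y)/(-r^2 + 8*r*y + r - 8*y)
(2) = (p - 6)/(p - 2)
(3) = (c - 7)/(c + 3)
(4) = (w - 2)/(w - 3)
(5) = (v^2 - 2*v - 24)/(v + 2*y)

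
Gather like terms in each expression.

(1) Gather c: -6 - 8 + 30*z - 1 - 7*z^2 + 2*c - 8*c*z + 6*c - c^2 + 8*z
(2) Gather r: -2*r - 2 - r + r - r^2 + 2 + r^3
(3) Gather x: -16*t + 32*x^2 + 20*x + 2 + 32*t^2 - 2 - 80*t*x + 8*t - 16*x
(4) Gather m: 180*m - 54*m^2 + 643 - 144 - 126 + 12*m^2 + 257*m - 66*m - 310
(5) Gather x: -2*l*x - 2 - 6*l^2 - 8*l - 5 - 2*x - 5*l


(1) = -c^2 + c*(8 - 8*z) - 7*z^2 + 38*z - 15
(2) = r^3 - r^2 - 2*r
(3) = 32*t^2 - 8*t + 32*x^2 + x*(4 - 80*t)
(4) = -42*m^2 + 371*m + 63
(5) = -6*l^2 - 13*l + x*(-2*l - 2) - 7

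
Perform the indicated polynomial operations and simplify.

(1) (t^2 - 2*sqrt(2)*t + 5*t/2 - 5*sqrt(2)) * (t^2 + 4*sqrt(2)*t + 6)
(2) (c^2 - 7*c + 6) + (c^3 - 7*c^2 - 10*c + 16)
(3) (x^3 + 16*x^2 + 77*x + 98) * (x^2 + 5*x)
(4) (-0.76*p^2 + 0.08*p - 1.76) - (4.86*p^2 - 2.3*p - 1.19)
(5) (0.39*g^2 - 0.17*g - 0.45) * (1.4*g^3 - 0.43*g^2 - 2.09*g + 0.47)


(1) = t^4 + 5*t^3/2 + 2*sqrt(2)*t^3 - 10*t^2 + 5*sqrt(2)*t^2 - 25*t - 12*sqrt(2)*t - 30*sqrt(2)
(2) = c^3 - 6*c^2 - 17*c + 22
(3) = x^5 + 21*x^4 + 157*x^3 + 483*x^2 + 490*x
(4) = -5.62*p^2 + 2.38*p - 0.57
(5) = 0.546*g^5 - 0.4057*g^4 - 1.372*g^3 + 0.7321*g^2 + 0.8606*g - 0.2115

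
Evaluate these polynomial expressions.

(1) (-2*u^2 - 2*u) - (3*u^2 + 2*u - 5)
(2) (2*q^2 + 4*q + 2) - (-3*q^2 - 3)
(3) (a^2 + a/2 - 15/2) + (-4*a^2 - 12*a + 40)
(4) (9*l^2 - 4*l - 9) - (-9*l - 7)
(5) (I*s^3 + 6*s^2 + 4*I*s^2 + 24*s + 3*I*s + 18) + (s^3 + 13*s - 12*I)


(1) = -5*u^2 - 4*u + 5
(2) = 5*q^2 + 4*q + 5
(3) = -3*a^2 - 23*a/2 + 65/2
(4) = 9*l^2 + 5*l - 2
(5) = s^3 + I*s^3 + 6*s^2 + 4*I*s^2 + 37*s + 3*I*s + 18 - 12*I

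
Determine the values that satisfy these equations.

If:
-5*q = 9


Then:
q = -9/5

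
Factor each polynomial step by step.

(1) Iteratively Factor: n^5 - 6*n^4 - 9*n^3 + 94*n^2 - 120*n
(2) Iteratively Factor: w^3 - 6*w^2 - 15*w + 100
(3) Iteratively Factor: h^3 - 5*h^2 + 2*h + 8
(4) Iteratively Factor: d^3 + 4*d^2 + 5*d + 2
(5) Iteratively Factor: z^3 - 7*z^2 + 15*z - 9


(1) = (n + 4)*(n^4 - 10*n^3 + 31*n^2 - 30*n) = (n - 5)*(n + 4)*(n^3 - 5*n^2 + 6*n) = n*(n - 5)*(n + 4)*(n^2 - 5*n + 6) = n*(n - 5)*(n - 3)*(n + 4)*(n - 2)
(2) = (w + 4)*(w^2 - 10*w + 25) = (w - 5)*(w + 4)*(w - 5)
(3) = (h - 4)*(h^2 - h - 2) = (h - 4)*(h + 1)*(h - 2)
(4) = (d + 1)*(d^2 + 3*d + 2) = (d + 1)*(d + 2)*(d + 1)
(5) = (z - 3)*(z^2 - 4*z + 3) = (z - 3)^2*(z - 1)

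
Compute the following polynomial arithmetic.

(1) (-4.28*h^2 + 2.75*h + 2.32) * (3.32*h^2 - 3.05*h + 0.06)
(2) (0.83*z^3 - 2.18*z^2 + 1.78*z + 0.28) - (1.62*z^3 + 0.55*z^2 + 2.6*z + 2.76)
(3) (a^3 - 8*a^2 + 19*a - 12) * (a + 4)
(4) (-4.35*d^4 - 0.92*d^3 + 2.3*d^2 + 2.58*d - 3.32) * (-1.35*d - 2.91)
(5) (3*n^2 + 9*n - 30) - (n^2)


(1) = -14.2096*h^4 + 22.184*h^3 - 0.9419*h^2 - 6.911*h + 0.1392
(2) = -0.79*z^3 - 2.73*z^2 - 0.82*z - 2.48
(3) = a^4 - 4*a^3 - 13*a^2 + 64*a - 48
(4) = 5.8725*d^5 + 13.9005*d^4 - 0.4278*d^3 - 10.176*d^2 - 3.0258*d + 9.6612
(5) = 2*n^2 + 9*n - 30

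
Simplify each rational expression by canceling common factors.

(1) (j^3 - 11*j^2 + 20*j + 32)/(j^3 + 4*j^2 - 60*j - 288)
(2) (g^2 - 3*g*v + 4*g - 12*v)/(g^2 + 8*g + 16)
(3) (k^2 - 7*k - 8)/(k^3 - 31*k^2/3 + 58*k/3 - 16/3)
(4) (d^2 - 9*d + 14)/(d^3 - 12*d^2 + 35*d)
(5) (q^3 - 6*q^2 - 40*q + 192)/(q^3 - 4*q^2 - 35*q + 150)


(1) = (j^2 - 3*j - 4)/(j^2 + 12*j + 36)
(2) = (g - 3*v)/(g + 4)
(3) = (3*k + 3)/(3*k^2 - 7*k + 2)
(4) = (d - 2)/(d^2 - 5*d)
(5) = (q^2 - 12*q + 32)/(q^2 - 10*q + 25)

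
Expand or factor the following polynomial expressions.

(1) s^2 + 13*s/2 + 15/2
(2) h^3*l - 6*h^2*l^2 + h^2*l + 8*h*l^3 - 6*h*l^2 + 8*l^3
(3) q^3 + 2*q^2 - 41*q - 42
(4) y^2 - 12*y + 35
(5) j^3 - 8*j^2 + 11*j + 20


(1) = (s + 3/2)*(s + 5)
(2) = (h - 4*l)*(h - 2*l)*(h*l + l)
(3) = (q - 6)*(q + 1)*(q + 7)
(4) = (y - 7)*(y - 5)
(5) = (j - 5)*(j - 4)*(j + 1)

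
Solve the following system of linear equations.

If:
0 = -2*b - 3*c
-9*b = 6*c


Then:
b = 0
c = 0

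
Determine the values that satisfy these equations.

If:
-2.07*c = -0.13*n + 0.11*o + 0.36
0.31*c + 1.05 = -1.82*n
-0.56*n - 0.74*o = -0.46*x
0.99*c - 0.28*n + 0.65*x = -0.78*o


Then:
c = -0.22
n = -0.54
o = 0.27
x = -0.22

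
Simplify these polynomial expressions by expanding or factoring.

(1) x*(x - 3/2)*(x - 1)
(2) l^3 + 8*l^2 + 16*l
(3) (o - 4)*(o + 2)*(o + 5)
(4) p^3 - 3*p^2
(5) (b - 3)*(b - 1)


(1) = x^3 - 5*x^2/2 + 3*x/2
(2) = l*(l + 4)^2
(3) = o^3 + 3*o^2 - 18*o - 40
(4) = p^2*(p - 3)
(5) = b^2 - 4*b + 3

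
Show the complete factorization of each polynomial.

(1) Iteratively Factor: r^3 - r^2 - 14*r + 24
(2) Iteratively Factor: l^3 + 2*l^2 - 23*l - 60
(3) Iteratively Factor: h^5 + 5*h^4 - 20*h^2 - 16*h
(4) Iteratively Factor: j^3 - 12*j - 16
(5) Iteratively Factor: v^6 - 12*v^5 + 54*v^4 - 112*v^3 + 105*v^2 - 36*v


(1) = (r - 3)*(r^2 + 2*r - 8) = (r - 3)*(r + 4)*(r - 2)
(2) = (l + 3)*(l^2 - l - 20) = (l + 3)*(l + 4)*(l - 5)
(3) = (h + 1)*(h^4 + 4*h^3 - 4*h^2 - 16*h) = (h - 2)*(h + 1)*(h^3 + 6*h^2 + 8*h) = (h - 2)*(h + 1)*(h + 4)*(h^2 + 2*h) = (h - 2)*(h + 1)*(h + 2)*(h + 4)*(h)
(4) = (j + 2)*(j^2 - 2*j - 8) = (j - 4)*(j + 2)*(j + 2)
(5) = (v - 3)*(v^5 - 9*v^4 + 27*v^3 - 31*v^2 + 12*v) = (v - 4)*(v - 3)*(v^4 - 5*v^3 + 7*v^2 - 3*v) = (v - 4)*(v - 3)^2*(v^3 - 2*v^2 + v) = (v - 4)*(v - 3)^2*(v - 1)*(v^2 - v) = v*(v - 4)*(v - 3)^2*(v - 1)*(v - 1)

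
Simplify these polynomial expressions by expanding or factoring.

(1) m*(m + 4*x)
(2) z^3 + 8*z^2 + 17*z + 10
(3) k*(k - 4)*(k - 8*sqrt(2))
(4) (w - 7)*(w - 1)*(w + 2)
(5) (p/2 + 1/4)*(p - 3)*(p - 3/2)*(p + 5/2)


(1) = m^2 + 4*m*x
(2) = (z + 1)*(z + 2)*(z + 5)
(3) = k^3 - 8*sqrt(2)*k^2 - 4*k^2 + 32*sqrt(2)*k
(4) = w^3 - 6*w^2 - 9*w + 14
(5) = p^4/2 - 3*p^3/4 - 31*p^2/8 + 63*p/16 + 45/16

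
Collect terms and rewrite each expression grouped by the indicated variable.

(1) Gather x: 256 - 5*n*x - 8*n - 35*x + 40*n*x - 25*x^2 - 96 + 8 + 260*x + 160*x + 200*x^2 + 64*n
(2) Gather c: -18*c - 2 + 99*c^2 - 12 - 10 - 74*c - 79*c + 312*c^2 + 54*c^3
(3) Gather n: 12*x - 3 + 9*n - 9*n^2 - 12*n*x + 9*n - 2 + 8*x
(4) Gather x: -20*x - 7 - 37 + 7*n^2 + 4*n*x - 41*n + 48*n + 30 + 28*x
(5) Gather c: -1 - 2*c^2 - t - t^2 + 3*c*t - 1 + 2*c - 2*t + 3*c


(1) = 56*n + 175*x^2 + x*(35*n + 385) + 168
(2) = 54*c^3 + 411*c^2 - 171*c - 24
(3) = -9*n^2 + n*(18 - 12*x) + 20*x - 5
(4) = 7*n^2 + 7*n + x*(4*n + 8) - 14
(5) = -2*c^2 + c*(3*t + 5) - t^2 - 3*t - 2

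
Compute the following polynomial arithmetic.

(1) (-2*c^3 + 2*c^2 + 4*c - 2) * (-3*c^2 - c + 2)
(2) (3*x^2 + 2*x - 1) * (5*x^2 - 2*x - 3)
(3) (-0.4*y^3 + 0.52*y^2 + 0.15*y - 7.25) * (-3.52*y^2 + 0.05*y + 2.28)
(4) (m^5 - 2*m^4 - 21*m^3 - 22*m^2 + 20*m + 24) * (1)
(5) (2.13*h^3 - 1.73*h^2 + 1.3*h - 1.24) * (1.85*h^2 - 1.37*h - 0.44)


(1) = 6*c^5 - 4*c^4 - 18*c^3 + 6*c^2 + 10*c - 4
(2) = 15*x^4 + 4*x^3 - 18*x^2 - 4*x + 3
(3) = 1.408*y^5 - 1.8504*y^4 - 1.414*y^3 + 26.7131*y^2 - 0.0205*y - 16.53
(4) = m^5 - 2*m^4 - 21*m^3 - 22*m^2 + 20*m + 24
(5) = 3.9405*h^5 - 6.1186*h^4 + 3.8379*h^3 - 3.3138*h^2 + 1.1268*h + 0.5456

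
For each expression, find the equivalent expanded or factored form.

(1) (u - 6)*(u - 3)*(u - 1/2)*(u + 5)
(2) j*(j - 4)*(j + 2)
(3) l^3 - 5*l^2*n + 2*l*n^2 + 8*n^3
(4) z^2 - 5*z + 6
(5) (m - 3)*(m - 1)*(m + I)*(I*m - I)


(1) = u^4 - 9*u^3/2 - 25*u^2 + 207*u/2 - 45
(2) = j^3 - 2*j^2 - 8*j
(3) = (l - 4*n)*(l - 2*n)*(l + n)
(4) = (z - 3)*(z - 2)
(5) = I*m^4 - m^3 - 5*I*m^3 + 5*m^2 + 7*I*m^2 - 7*m - 3*I*m + 3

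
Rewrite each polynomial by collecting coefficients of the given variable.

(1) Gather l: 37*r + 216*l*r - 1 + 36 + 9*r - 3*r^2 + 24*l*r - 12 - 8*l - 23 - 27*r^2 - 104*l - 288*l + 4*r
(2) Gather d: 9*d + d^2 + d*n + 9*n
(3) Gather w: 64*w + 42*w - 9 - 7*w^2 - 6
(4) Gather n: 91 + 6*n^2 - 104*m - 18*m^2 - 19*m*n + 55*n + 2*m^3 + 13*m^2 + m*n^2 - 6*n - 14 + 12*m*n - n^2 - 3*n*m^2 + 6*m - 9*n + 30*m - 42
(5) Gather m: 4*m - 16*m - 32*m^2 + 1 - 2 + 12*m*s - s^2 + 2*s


(1) = l*(240*r - 400) - 30*r^2 + 50*r
(2) = d^2 + d*(n + 9) + 9*n
(3) = -7*w^2 + 106*w - 15
(4) = 2*m^3 - 5*m^2 - 68*m + n^2*(m + 5) + n*(-3*m^2 - 7*m + 40) + 35
(5) = -32*m^2 + m*(12*s - 12) - s^2 + 2*s - 1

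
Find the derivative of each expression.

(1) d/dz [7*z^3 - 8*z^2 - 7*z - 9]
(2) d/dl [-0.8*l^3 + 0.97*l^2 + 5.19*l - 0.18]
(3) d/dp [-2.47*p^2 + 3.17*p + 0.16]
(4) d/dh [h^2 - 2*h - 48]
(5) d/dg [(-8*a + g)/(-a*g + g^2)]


(1) = 21*z^2 - 16*z - 7
(2) = -2.4*l^2 + 1.94*l + 5.19
(3) = 3.17 - 4.94*p
(4) = 2*h - 2
(5) = (-g*(a - g) - (a - 2*g)*(8*a - g))/(g^2*(a - g)^2)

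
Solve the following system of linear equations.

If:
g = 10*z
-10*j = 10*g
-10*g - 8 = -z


Then:
g = -80/99
j = 80/99
z = -8/99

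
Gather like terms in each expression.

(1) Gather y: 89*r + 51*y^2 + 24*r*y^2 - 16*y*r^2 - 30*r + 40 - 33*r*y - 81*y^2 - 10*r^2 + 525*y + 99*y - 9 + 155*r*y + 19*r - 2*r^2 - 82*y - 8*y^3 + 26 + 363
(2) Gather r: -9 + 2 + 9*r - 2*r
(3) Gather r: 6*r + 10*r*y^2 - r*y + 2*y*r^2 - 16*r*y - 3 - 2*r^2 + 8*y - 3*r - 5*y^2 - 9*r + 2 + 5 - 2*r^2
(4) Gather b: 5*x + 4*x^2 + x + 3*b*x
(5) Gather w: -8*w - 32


(1) = -12*r^2 + 78*r - 8*y^3 + y^2*(24*r - 30) + y*(-16*r^2 + 122*r + 542) + 420
(2) = 7*r - 7
(3) = r^2*(2*y - 4) + r*(10*y^2 - 17*y - 6) - 5*y^2 + 8*y + 4
(4) = 3*b*x + 4*x^2 + 6*x
(5) = -8*w - 32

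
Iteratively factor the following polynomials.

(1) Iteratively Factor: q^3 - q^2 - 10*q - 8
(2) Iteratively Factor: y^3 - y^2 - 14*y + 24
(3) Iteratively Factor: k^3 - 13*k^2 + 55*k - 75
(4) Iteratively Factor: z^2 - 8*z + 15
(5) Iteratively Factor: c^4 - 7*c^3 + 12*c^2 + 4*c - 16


(1) = (q + 2)*(q^2 - 3*q - 4) = (q - 4)*(q + 2)*(q + 1)
(2) = (y + 4)*(y^2 - 5*y + 6) = (y - 2)*(y + 4)*(y - 3)
(3) = (k - 3)*(k^2 - 10*k + 25) = (k - 5)*(k - 3)*(k - 5)
(4) = (z - 3)*(z - 5)
(5) = (c - 2)*(c^3 - 5*c^2 + 2*c + 8) = (c - 2)^2*(c^2 - 3*c - 4) = (c - 2)^2*(c + 1)*(c - 4)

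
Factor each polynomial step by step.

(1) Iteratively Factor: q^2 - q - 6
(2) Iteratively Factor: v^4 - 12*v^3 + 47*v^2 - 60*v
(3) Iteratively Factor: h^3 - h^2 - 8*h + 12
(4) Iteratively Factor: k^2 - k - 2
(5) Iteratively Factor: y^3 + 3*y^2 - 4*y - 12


(1) = (q + 2)*(q - 3)
(2) = (v - 3)*(v^3 - 9*v^2 + 20*v) = (v - 5)*(v - 3)*(v^2 - 4*v) = v*(v - 5)*(v - 3)*(v - 4)
(3) = (h - 2)*(h^2 + h - 6) = (h - 2)^2*(h + 3)
(4) = (k - 2)*(k + 1)
(5) = (y + 3)*(y^2 - 4) = (y - 2)*(y + 3)*(y + 2)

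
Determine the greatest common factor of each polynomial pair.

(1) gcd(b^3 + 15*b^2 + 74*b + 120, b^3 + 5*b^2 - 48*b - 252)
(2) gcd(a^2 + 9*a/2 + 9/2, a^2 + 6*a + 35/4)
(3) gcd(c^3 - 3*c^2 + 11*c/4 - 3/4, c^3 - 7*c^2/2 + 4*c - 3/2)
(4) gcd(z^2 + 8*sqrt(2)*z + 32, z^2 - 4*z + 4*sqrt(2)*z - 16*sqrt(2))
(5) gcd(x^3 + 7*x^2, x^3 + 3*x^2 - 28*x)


(1) = b + 6
(2) = 1
(3) = c^2 - 5*c/2 + 3/2
(4) = gcd((z + 4*sqrt(2))^2, (z - 4)*(z + 4*sqrt(2))) = z + 4*sqrt(2)
(5) = x^2 + 7*x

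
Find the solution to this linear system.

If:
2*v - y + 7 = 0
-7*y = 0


Then:
v = -7/2
y = 0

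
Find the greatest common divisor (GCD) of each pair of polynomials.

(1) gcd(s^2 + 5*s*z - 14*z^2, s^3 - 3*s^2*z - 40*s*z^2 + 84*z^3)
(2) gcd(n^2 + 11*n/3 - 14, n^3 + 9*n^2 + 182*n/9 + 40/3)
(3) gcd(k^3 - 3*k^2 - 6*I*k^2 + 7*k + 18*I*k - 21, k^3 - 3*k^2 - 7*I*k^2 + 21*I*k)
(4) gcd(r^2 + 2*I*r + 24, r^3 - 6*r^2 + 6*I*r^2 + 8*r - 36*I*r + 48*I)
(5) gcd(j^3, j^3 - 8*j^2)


(1) = gcd((s - 2*z)*(s + 7*z), (s - 7*z)*(s - 2*z)*(s + 6*z)) = -s + 2*z
(2) = gcd((n - 7/3)*(n + 6), (n + 4/3)*(n + 5/3)*(n + 6)) = n + 6
(3) = gcd((k - 3)*(k - 7*I)*(k + I), k*(k - 3)*(k - 7*I)) = k^2 + k*(-3 - 7*I) + 21*I
(4) = gcd((r - 4*I)*(r + 6*I), (r - 4)*(r - 2)*(r + 6*I)) = r + 6*I
(5) = gcd(j^3, j^2*(j - 8)) = j^2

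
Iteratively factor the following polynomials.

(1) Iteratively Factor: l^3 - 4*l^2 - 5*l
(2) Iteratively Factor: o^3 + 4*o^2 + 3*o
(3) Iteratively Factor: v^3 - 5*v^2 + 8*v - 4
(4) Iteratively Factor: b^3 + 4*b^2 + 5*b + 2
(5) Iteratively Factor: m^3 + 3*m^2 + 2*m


(1) = (l)*(l^2 - 4*l - 5) = l*(l + 1)*(l - 5)
(2) = (o + 1)*(o^2 + 3*o) = (o + 1)*(o + 3)*(o)
(3) = (v - 2)*(v^2 - 3*v + 2) = (v - 2)^2*(v - 1)
(4) = (b + 2)*(b^2 + 2*b + 1) = (b + 1)*(b + 2)*(b + 1)
(5) = (m + 1)*(m^2 + 2*m) = (m + 1)*(m + 2)*(m)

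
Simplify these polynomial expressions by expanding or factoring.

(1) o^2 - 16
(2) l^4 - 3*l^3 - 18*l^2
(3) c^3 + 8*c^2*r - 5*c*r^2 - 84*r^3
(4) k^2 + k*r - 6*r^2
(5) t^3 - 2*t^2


(1) = (o - 4)*(o + 4)
(2) = l^2*(l - 6)*(l + 3)
(3) = (c - 3*r)*(c + 4*r)*(c + 7*r)
(4) = (k - 2*r)*(k + 3*r)
(5) = t^2*(t - 2)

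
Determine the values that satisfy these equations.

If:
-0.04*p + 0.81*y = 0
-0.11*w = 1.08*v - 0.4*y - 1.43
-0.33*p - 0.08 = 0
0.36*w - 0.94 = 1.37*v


Then:
p = -0.24
v = 0.76
w = 5.50
y = -0.01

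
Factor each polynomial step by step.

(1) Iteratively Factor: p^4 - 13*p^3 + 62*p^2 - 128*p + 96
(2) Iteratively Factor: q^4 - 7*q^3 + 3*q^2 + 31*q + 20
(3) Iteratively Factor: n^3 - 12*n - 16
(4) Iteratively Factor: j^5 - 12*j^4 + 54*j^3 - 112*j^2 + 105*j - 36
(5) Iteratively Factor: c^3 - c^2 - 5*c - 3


(1) = (p - 4)*(p^3 - 9*p^2 + 26*p - 24) = (p - 4)^2*(p^2 - 5*p + 6) = (p - 4)^2*(p - 3)*(p - 2)
(2) = (q - 5)*(q^3 - 2*q^2 - 7*q - 4) = (q - 5)*(q + 1)*(q^2 - 3*q - 4) = (q - 5)*(q - 4)*(q + 1)*(q + 1)
(3) = (n + 2)*(n^2 - 2*n - 8) = (n - 4)*(n + 2)*(n + 2)
(4) = (j - 3)*(j^4 - 9*j^3 + 27*j^2 - 31*j + 12) = (j - 4)*(j - 3)*(j^3 - 5*j^2 + 7*j - 3) = (j - 4)*(j - 3)*(j - 1)*(j^2 - 4*j + 3) = (j - 4)*(j - 3)^2*(j - 1)*(j - 1)
(5) = (c + 1)*(c^2 - 2*c - 3) = (c - 3)*(c + 1)*(c + 1)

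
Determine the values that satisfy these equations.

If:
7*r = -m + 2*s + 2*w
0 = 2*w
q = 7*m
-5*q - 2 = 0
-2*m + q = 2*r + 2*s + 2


Then:
m = -2/35
q = -2/5
r = -26/105
s = -94/105
w = 0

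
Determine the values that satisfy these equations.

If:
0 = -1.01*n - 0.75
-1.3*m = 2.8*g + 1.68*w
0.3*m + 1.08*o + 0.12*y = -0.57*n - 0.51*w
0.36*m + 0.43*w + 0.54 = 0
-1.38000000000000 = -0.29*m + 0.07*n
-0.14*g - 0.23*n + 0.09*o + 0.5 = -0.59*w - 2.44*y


Then:
g = 0.93
m = 4.58
n = -0.74
o = 1.42
w = -5.09
y = 0.96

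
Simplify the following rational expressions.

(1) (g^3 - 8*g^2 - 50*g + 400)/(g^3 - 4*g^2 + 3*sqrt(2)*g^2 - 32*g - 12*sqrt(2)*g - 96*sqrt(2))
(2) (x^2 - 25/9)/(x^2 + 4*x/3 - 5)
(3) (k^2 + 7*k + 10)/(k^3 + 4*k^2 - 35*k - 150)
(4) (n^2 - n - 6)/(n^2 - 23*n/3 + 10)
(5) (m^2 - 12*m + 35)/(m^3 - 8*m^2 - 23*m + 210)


(1) = (g^2 - 50)/(g^2 + g*(4 + 3*sqrt(2)) + 12*sqrt(2))
(2) = (3*x + 5)/(3*x + 9)
(3) = (k + 2)/(k^2 - k - 30)
(4) = (3*n^2 - 3*n - 18)/(3*n^2 - 23*n + 30)
(5) = (m - 5)/(m^2 - m - 30)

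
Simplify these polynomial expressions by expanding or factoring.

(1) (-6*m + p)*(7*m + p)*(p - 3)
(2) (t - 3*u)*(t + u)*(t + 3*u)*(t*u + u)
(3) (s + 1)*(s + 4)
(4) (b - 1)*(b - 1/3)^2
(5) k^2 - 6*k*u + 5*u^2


(1) = -42*m^2*p + 126*m^2 + m*p^2 - 3*m*p + p^3 - 3*p^2
(2) = t^4*u + t^3*u^2 + t^3*u - 9*t^2*u^3 + t^2*u^2 - 9*t*u^4 - 9*t*u^3 - 9*u^4
(3) = s^2 + 5*s + 4
(4) = b^3 - 5*b^2/3 + 7*b/9 - 1/9
(5) = (k - 5*u)*(k - u)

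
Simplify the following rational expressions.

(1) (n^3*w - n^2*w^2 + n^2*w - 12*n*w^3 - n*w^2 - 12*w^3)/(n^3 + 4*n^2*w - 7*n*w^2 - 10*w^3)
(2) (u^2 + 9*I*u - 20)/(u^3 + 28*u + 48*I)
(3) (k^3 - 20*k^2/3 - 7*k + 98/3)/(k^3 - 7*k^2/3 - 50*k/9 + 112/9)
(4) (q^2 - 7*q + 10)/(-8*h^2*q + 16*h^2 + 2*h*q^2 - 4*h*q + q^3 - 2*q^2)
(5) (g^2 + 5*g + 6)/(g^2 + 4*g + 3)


(1) = (-n^3*w + n^2*w^2 - n^2*w + 12*n*w^3 + n*w^2 + 12*w^3)/(-n^3 - 4*n^2*w + 7*n*w^2 + 10*w^3)
(2) = (u + 5*I)/(u^2 - 4*I*u + 12)
(3) = (3*k - 21)/(3*k - 8)
(4) = (q - 5)/(-8*h^2 + 2*h*q + q^2)
(5) = (g + 2)/(g + 1)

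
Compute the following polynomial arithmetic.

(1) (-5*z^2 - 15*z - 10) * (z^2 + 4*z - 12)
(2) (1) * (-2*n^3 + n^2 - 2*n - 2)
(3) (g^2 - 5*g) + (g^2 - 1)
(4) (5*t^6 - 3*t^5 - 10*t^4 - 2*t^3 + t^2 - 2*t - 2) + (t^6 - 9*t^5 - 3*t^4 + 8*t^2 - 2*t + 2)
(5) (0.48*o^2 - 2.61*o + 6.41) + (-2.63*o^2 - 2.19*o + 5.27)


(1) = -5*z^4 - 35*z^3 - 10*z^2 + 140*z + 120
(2) = -2*n^3 + n^2 - 2*n - 2
(3) = 2*g^2 - 5*g - 1
(4) = 6*t^6 - 12*t^5 - 13*t^4 - 2*t^3 + 9*t^2 - 4*t
(5) = -2.15*o^2 - 4.8*o + 11.68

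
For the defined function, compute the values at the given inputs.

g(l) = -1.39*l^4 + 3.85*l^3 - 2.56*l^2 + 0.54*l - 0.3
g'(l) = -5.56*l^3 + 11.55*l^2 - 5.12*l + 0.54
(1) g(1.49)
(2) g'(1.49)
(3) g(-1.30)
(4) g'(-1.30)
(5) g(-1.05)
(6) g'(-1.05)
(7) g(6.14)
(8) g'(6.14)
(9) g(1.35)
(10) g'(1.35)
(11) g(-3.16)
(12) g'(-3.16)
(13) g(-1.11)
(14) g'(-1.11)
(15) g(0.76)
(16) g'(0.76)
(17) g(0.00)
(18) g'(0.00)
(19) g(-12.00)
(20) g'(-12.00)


(1) = 0.71
(2) = 0.16
(3) = -17.76
(4) = 38.93
(5) = -9.84
(6) = 25.09
(7) = -1177.87
(8) = -882.47
(9) = 0.62
(10) = 1.00
(11) = -287.65
(12) = 307.50
(13) = -11.43
(14) = 28.06
(15) = -0.14
(16) = 0.88
(17) = -0.30
(18) = 0.54
(19) = -35851.26
(20) = 11332.86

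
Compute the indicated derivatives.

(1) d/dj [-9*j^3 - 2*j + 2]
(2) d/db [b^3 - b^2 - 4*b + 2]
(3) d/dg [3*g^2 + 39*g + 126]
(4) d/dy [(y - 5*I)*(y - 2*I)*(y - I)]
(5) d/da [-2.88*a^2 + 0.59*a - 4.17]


(1) = -27*j^2 - 2
(2) = 3*b^2 - 2*b - 4
(3) = 6*g + 39
(4) = 3*y^2 - 16*I*y - 17
(5) = 0.59 - 5.76*a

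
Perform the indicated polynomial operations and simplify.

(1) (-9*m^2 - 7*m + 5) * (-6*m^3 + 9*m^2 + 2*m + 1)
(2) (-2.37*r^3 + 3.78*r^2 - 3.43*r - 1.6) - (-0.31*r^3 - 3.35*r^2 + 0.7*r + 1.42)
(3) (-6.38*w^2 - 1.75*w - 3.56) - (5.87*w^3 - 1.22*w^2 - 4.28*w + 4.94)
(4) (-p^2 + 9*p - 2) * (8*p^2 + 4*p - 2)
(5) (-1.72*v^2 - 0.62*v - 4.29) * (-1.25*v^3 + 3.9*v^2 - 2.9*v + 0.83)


(1) = 54*m^5 - 39*m^4 - 111*m^3 + 22*m^2 + 3*m + 5
(2) = -2.06*r^3 + 7.13*r^2 - 4.13*r - 3.02
(3) = -5.87*w^3 - 5.16*w^2 + 2.53*w - 8.5
(4) = -8*p^4 + 68*p^3 + 22*p^2 - 26*p + 4
(5) = 2.15*v^5 - 5.933*v^4 + 7.9325*v^3 - 16.3606*v^2 + 11.9264*v - 3.5607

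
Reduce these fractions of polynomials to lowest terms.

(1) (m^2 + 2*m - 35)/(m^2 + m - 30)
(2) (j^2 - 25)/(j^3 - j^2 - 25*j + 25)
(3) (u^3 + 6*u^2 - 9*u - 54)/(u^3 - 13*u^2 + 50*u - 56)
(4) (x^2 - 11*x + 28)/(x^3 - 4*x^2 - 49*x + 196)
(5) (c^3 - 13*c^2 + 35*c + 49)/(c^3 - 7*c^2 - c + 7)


(1) = (m + 7)/(m + 6)
(2) = 1/(j - 1)
(3) = (u^3 + 6*u^2 - 9*u - 54)/(u^3 - 13*u^2 + 50*u - 56)
(4) = 1/(x + 7)
(5) = (c - 7)/(c - 1)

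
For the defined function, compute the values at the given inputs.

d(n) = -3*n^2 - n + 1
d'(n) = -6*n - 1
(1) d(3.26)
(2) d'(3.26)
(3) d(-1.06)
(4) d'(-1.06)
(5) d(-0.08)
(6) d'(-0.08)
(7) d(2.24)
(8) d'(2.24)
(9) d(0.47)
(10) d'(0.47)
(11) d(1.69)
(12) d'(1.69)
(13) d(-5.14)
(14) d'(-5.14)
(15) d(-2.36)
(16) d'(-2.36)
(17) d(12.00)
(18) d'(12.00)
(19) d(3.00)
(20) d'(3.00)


(1) = -34.14
(2) = -20.56
(3) = -1.31
(4) = 5.36
(5) = 1.06
(6) = -0.52
(7) = -16.29
(8) = -14.44
(9) = -0.13
(10) = -3.82
(11) = -9.26
(12) = -11.14
(13) = -73.12
(14) = 29.84
(15) = -13.35
(16) = 13.16
(17) = -443.00
(18) = -73.00
(19) = -29.00
(20) = -19.00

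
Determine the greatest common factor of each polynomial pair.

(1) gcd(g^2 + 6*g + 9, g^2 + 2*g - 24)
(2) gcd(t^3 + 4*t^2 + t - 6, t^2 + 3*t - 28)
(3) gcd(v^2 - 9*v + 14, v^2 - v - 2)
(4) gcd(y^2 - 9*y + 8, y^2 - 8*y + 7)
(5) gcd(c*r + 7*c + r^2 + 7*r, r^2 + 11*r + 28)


(1) = 1
(2) = 1
(3) = v - 2
(4) = y - 1
(5) = gcd((c + r)*(r + 7), (r + 4)*(r + 7)) = r + 7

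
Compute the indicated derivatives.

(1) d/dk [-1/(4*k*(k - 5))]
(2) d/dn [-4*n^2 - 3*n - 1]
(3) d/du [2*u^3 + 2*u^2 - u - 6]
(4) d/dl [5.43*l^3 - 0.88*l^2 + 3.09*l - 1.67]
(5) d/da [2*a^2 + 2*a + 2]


(1) = (2*k - 5)/(4*k^2*(k - 5)^2)
(2) = -8*n - 3
(3) = 6*u^2 + 4*u - 1
(4) = 16.29*l^2 - 1.76*l + 3.09
(5) = 4*a + 2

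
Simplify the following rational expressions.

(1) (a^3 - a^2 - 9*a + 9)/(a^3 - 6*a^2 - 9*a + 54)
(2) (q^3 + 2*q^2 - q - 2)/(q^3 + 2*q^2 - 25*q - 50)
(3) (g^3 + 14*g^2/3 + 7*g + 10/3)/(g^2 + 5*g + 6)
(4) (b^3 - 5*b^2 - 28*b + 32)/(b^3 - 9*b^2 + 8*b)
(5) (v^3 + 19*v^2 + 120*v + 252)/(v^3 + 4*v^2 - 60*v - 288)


(1) = (a - 1)/(a - 6)
(2) = (q^2 - 1)/(q^2 - 25)
(3) = (3*g^2 + 8*g + 5)/(3*g + 9)
(4) = (b + 4)/b
(5) = (v + 7)/(v - 8)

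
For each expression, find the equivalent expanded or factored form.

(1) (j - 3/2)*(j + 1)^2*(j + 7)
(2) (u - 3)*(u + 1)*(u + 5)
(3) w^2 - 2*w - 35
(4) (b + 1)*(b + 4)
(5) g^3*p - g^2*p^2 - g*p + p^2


(1) = j^4 + 15*j^3/2 + 3*j^2/2 - 31*j/2 - 21/2
(2) = u^3 + 3*u^2 - 13*u - 15
(3) = (w - 7)*(w + 5)
(4) = b^2 + 5*b + 4
(5) = (g - 1)*(g - p)*(g*p + p)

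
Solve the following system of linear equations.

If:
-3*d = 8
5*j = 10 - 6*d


Then:
d = -8/3
j = 26/5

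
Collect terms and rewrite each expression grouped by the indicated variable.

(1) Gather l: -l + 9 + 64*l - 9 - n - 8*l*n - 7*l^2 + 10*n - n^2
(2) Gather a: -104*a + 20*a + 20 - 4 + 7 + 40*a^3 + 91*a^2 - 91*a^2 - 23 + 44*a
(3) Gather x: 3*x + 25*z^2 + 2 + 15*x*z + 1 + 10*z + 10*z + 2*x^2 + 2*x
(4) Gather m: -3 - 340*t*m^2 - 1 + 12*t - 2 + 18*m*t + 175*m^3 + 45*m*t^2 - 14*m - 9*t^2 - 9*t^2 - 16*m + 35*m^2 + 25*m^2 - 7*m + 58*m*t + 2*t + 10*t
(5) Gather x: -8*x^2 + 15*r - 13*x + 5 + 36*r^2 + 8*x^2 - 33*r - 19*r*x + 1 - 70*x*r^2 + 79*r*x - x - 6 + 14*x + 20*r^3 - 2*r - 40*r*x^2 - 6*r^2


(1) = -7*l^2 + l*(63 - 8*n) - n^2 + 9*n
(2) = 40*a^3 - 40*a
(3) = 2*x^2 + x*(15*z + 5) + 25*z^2 + 20*z + 3
(4) = 175*m^3 + m^2*(60 - 340*t) + m*(45*t^2 + 76*t - 37) - 18*t^2 + 24*t - 6
(5) = 20*r^3 + 30*r^2 - 40*r*x^2 - 20*r + x*(-70*r^2 + 60*r)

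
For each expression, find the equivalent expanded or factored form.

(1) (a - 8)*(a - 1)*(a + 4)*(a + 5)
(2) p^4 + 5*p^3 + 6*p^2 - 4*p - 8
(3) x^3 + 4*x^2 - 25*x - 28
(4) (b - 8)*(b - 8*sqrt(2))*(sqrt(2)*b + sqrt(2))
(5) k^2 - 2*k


(1) = a^4 - 53*a^2 - 108*a + 160
(2) = (p - 1)*(p + 2)^3
(3) = (x - 4)*(x + 1)*(x + 7)
(4) = sqrt(2)*b^3 - 16*b^2 - 7*sqrt(2)*b^2 - 8*sqrt(2)*b + 112*b + 128
(5) = k*(k - 2)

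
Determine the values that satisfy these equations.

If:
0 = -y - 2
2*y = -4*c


Then:
c = 1
y = -2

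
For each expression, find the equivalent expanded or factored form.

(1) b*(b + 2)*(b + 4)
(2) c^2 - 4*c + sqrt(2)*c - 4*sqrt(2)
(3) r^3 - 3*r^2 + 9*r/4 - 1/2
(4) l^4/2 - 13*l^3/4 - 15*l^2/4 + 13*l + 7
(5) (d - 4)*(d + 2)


(1) = b^3 + 6*b^2 + 8*b
(2) = (c - 4)*(c + sqrt(2))
(3) = (r - 2)*(r - 1/2)^2
(4) = (l/2 + 1)*(l - 7)*(l - 2)*(l + 1/2)
(5) = d^2 - 2*d - 8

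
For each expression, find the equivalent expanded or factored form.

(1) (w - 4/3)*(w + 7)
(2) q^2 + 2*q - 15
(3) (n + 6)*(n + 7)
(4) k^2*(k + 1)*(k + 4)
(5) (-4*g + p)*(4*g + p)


(1) = w^2 + 17*w/3 - 28/3
(2) = (q - 3)*(q + 5)
(3) = n^2 + 13*n + 42
(4) = k^4 + 5*k^3 + 4*k^2
(5) = -16*g^2 + p^2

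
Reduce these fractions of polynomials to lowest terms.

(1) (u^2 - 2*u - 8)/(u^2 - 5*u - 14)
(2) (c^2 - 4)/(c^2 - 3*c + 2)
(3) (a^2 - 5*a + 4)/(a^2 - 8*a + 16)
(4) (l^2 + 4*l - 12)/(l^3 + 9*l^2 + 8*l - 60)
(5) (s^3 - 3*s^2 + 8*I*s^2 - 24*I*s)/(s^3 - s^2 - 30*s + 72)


(1) = (u - 4)/(u - 7)
(2) = (c + 2)/(c - 1)
(3) = (a - 1)/(a - 4)
(4) = 1/(l + 5)
(5) = (s^2 + 8*I*s)/(s^2 + 2*s - 24)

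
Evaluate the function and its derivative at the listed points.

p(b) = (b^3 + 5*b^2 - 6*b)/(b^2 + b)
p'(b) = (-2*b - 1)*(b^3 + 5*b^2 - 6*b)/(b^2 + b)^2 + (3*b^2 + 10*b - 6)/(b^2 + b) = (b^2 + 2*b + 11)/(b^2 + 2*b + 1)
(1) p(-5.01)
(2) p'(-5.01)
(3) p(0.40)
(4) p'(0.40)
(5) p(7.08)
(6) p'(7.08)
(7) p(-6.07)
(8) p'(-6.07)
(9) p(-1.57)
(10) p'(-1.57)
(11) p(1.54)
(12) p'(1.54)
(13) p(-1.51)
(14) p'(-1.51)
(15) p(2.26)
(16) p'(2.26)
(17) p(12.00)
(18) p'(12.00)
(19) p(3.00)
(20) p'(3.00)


(1) = 1.48
(2) = 1.62
(3) = -2.74
(4) = 6.10
(5) = 9.84
(6) = 1.15
(7) = -0.10
(8) = 1.39
(9) = 19.97
(10) = 31.78
(11) = 1.60
(12) = 2.55
(13) = 22.10
(14) = 39.45
(15) = 3.19
(16) = 1.94
(17) = 15.23
(18) = 1.06
(19) = 4.50
(20) = 1.62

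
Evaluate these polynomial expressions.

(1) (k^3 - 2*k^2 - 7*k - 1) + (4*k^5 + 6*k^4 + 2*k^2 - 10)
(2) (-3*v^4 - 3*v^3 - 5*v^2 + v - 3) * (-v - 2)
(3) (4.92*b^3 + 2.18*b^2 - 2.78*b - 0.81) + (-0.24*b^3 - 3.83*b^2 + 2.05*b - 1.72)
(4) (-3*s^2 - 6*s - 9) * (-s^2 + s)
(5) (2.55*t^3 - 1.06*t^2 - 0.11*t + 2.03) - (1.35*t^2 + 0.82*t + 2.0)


(1) = 4*k^5 + 6*k^4 + k^3 - 7*k - 11
(2) = 3*v^5 + 9*v^4 + 11*v^3 + 9*v^2 + v + 6
(3) = 4.68*b^3 - 1.65*b^2 - 0.73*b - 2.53
(4) = 3*s^4 + 3*s^3 + 3*s^2 - 9*s
(5) = 2.55*t^3 - 2.41*t^2 - 0.93*t + 0.03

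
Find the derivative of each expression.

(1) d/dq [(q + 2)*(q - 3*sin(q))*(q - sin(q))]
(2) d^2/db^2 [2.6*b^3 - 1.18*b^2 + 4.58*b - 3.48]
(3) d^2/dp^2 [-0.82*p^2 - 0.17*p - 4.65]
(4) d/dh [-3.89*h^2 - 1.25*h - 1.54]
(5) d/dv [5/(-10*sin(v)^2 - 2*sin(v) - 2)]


(1) = -(q + 2)*(q - 3*sin(q))*(cos(q) - 1) - (q + 2)*(q - sin(q))*(3*cos(q) - 1) + (q - 3*sin(q))*(q - sin(q))
(2) = 15.6*b - 2.36
(3) = -1.64000000000000
(4) = -7.78*h - 1.25
(5) = 5*(10*sin(v) + 1)*cos(v)/(2*(5*sin(v)^2 + sin(v) + 1)^2)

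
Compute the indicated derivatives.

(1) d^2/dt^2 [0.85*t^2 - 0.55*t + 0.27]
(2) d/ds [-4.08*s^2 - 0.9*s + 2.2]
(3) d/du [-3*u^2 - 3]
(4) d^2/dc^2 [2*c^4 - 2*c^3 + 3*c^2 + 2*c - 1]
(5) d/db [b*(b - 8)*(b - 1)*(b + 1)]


(1) = 1.70000000000000
(2) = -8.16*s - 0.9
(3) = -6*u
(4) = 24*c^2 - 12*c + 6
(5) = 4*b^3 - 24*b^2 - 2*b + 8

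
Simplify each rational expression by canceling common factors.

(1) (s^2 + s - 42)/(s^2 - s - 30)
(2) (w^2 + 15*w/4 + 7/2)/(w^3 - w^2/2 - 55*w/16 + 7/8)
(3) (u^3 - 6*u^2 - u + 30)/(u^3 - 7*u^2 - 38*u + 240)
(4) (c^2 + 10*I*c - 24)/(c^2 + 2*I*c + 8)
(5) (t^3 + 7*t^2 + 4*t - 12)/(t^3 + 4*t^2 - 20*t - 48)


(1) = (s + 7)/(s + 5)
(2) = (4*w + 8)/(4*w^2 - 9*w + 2)
(3) = (u^2 - u - 6)/(u^2 - 2*u - 48)
(4) = (c + 6*I)/(c - 2*I)
(5) = (t - 1)/(t - 4)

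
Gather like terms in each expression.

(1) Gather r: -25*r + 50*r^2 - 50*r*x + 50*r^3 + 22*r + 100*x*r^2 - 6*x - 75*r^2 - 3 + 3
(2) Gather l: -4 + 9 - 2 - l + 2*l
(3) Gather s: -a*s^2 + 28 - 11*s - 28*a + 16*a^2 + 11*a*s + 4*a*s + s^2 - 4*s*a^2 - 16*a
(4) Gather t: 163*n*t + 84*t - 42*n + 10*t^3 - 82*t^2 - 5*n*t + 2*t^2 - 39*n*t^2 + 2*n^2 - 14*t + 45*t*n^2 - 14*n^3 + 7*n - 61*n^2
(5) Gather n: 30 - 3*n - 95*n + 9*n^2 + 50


(1) = 50*r^3 + r^2*(100*x - 25) + r*(-50*x - 3) - 6*x
(2) = l + 3
(3) = 16*a^2 - 44*a + s^2*(1 - a) + s*(-4*a^2 + 15*a - 11) + 28
(4) = -14*n^3 - 59*n^2 - 35*n + 10*t^3 + t^2*(-39*n - 80) + t*(45*n^2 + 158*n + 70)
(5) = 9*n^2 - 98*n + 80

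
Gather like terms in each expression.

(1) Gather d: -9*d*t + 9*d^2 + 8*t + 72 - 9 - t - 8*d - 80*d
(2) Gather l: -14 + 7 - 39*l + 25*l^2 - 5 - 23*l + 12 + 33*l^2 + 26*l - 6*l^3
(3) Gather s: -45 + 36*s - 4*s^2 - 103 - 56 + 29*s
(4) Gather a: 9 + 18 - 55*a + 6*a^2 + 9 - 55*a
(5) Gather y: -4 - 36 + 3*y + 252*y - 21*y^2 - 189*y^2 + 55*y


(1) = 9*d^2 + d*(-9*t - 88) + 7*t + 63
(2) = -6*l^3 + 58*l^2 - 36*l
(3) = -4*s^2 + 65*s - 204
(4) = 6*a^2 - 110*a + 36
(5) = -210*y^2 + 310*y - 40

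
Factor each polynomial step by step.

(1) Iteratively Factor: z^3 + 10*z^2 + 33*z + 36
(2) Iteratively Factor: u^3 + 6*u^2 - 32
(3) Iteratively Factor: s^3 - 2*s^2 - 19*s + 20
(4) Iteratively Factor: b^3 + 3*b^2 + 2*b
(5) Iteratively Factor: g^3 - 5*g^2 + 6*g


(1) = (z + 4)*(z^2 + 6*z + 9) = (z + 3)*(z + 4)*(z + 3)
(2) = (u - 2)*(u^2 + 8*u + 16) = (u - 2)*(u + 4)*(u + 4)
(3) = (s + 4)*(s^2 - 6*s + 5) = (s - 1)*(s + 4)*(s - 5)
(4) = (b + 1)*(b^2 + 2*b) = b*(b + 1)*(b + 2)
(5) = (g - 2)*(g^2 - 3*g) = g*(g - 2)*(g - 3)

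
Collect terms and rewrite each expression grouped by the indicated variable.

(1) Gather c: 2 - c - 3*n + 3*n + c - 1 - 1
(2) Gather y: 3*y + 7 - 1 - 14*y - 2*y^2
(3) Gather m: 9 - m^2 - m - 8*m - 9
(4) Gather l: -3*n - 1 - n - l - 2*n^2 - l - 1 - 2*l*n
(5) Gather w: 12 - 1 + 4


(1) = 0
(2) = -2*y^2 - 11*y + 6
(3) = -m^2 - 9*m
(4) = l*(-2*n - 2) - 2*n^2 - 4*n - 2
(5) = 15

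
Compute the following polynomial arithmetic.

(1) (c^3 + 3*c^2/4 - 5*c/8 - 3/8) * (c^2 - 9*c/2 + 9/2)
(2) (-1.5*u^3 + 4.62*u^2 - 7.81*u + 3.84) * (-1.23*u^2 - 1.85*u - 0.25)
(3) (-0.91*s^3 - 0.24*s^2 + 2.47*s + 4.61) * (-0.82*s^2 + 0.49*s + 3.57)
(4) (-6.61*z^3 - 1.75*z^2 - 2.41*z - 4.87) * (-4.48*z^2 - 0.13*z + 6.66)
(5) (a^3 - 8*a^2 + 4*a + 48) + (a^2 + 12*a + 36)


(1) = c^5 - 15*c^4/4 + c^3/2 + 93*c^2/16 - 9*c/8 - 27/16
(2) = 1.845*u^5 - 2.9076*u^4 + 1.4343*u^3 + 8.5703*u^2 - 5.1515*u - 0.96
(3) = 0.7462*s^5 - 0.2491*s^4 - 5.3917*s^3 - 3.4267*s^2 + 11.0768*s + 16.4577
(4) = 29.6128*z^5 + 8.6993*z^4 - 32.9983*z^3 + 10.4759*z^2 - 15.4175*z - 32.4342
(5) = a^3 - 7*a^2 + 16*a + 84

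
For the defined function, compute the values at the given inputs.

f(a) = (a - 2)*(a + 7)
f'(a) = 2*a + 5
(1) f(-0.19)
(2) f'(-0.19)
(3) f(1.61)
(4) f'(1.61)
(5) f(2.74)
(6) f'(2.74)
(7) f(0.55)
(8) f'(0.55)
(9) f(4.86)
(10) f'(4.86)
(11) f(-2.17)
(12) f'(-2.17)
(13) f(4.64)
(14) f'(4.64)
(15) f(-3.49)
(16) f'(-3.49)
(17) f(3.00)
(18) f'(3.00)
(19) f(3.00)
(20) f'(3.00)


(1) = -14.91
(2) = 4.62
(3) = -3.36
(4) = 8.22
(5) = 7.21
(6) = 10.48
(7) = -10.95
(8) = 6.10
(9) = 33.92
(10) = 14.72
(11) = -20.14
(12) = 0.66
(13) = 30.73
(14) = 14.28
(15) = -19.27
(16) = -1.98
(17) = 10.00
(18) = 11.00
(19) = 10.00
(20) = 11.00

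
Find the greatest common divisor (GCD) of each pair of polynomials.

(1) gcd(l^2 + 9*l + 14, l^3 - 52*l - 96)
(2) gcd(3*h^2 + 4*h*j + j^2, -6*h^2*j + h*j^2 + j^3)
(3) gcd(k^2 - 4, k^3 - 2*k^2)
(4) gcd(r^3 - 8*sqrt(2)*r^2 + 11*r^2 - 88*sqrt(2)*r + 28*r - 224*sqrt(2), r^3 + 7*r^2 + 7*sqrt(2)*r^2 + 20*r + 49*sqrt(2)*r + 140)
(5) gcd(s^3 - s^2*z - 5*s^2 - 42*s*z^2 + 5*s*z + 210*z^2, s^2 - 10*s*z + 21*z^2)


(1) = gcd((l + 2)*(l + 7), (l - 8)*(l + 2)*(l + 6)) = l + 2
(2) = gcd((h + j)*(3*h + j), j*(-2*h + j)*(3*h + j)) = 3*h + j
(3) = gcd((k - 2)*(k + 2), k^2*(k - 2)) = k - 2
(4) = r + 7
(5) = gcd((s - 5)*(s - 7*z)*(s + 6*z), (s - 7*z)*(s - 3*z)) = -s + 7*z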